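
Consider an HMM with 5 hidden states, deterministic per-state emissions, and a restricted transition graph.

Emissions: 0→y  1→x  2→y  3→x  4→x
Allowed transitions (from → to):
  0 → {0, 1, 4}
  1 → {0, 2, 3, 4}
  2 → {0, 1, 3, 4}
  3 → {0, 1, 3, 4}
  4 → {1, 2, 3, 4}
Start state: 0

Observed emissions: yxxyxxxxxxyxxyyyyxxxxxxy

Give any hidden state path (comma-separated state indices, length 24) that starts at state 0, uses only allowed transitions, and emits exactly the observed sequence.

0,4,3,0,1,3,4,1,3,1,2,4,1,2,0,0,0,4,3,4,3,3,1,2

  [0] y  {0,2}  => 0  start
  [1] x  {1,3,4}  => 4  0->4 ok
  [2] x  {1,3,4}  => 3  4->3 ok
  [3] y  {0,2}  => 0  3->0 ok
  [4] x  {1,3,4}  => 1  0->1 ok
  [5] x  {1,3,4}  => 3  1->3 ok
  [6] x  {1,3,4}  => 4  3->4 ok
  [7] x  {1,3,4}  => 1  4->1 ok
  [8] x  {1,3,4}  => 3  1->3 ok
  [9] x  {1,3,4}  => 1  3->1 ok
  [10] y  {0,2}  => 2  1->2 ok
  [11] x  {1,3,4}  => 4  2->4 ok
  [12] x  {1,3,4}  => 1  4->1 ok
  [13] y  {0,2}  => 2  1->2 ok
  [14] y  {0,2}  => 0  2->0 ok
  [15] y  {0,2}  => 0  0->0 ok
  [16] y  {0,2}  => 0  0->0 ok
  [17] x  {1,3,4}  => 4  0->4 ok
  [18] x  {1,3,4}  => 3  4->3 ok
  [19] x  {1,3,4}  => 4  3->4 ok
  [20] x  {1,3,4}  => 3  4->3 ok
  [21] x  {1,3,4}  => 3  3->3 ok
  [22] x  {1,3,4}  => 1  3->1 ok
  [23] y  {0,2}  => 2  1->2 ok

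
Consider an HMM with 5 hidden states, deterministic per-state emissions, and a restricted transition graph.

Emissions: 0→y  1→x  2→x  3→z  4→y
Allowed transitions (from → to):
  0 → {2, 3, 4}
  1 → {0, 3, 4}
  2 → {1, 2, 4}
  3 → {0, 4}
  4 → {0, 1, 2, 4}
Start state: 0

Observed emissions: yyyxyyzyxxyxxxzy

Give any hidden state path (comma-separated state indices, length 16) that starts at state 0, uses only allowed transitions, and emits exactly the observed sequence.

  t0 'y' -> {0,4}, take 0 (start)
  t1 'y' -> {0,4}, take 4 (0->4 ok)
  t2 'y' -> {0,4}, take 4 (4->4 ok)
  t3 'x' -> {1,2}, take 2 (4->2 ok)
  t4 'y' -> {0,4}, take 4 (2->4 ok)
  t5 'y' -> {0,4}, take 0 (4->0 ok)
  t6 'z' -> {3}, take 3 (0->3 ok)
  t7 'y' -> {0,4}, take 4 (3->4 ok)
  t8 'x' -> {1,2}, take 2 (4->2 ok)
  t9 'x' -> {1,2}, take 1 (2->1 ok)
  t10 'y' -> {0,4}, take 0 (1->0 ok)
  t11 'x' -> {1,2}, take 2 (0->2 ok)
  t12 'x' -> {1,2}, take 2 (2->2 ok)
  t13 'x' -> {1,2}, take 1 (2->1 ok)
  t14 'z' -> {3}, take 3 (1->3 ok)
  t15 'y' -> {0,4}, take 4 (3->4 ok)

0,4,4,2,4,0,3,4,2,1,0,2,2,1,3,4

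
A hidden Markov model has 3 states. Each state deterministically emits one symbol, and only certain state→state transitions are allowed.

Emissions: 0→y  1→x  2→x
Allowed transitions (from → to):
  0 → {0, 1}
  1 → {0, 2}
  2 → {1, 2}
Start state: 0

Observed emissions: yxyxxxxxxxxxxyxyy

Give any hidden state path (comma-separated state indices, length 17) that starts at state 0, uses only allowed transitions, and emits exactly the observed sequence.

  0: obs=y cand={0} pick 0 [start]
  1: obs=x cand={1,2} pick 1 [0->1 ok]
  2: obs=y cand={0} pick 0 [1->0 ok]
  3: obs=x cand={1,2} pick 1 [0->1 ok]
  4: obs=x cand={1,2} pick 2 [1->2 ok]
  5: obs=x cand={1,2} pick 2 [2->2 ok]
  6: obs=x cand={1,2} pick 2 [2->2 ok]
  7: obs=x cand={1,2} pick 2 [2->2 ok]
  8: obs=x cand={1,2} pick 2 [2->2 ok]
  9: obs=x cand={1,2} pick 1 [2->1 ok]
  10: obs=x cand={1,2} pick 2 [1->2 ok]
  11: obs=x cand={1,2} pick 2 [2->2 ok]
  12: obs=x cand={1,2} pick 1 [2->1 ok]
  13: obs=y cand={0} pick 0 [1->0 ok]
  14: obs=x cand={1,2} pick 1 [0->1 ok]
  15: obs=y cand={0} pick 0 [1->0 ok]
  16: obs=y cand={0} pick 0 [0->0 ok]

0,1,0,1,2,2,2,2,2,1,2,2,1,0,1,0,0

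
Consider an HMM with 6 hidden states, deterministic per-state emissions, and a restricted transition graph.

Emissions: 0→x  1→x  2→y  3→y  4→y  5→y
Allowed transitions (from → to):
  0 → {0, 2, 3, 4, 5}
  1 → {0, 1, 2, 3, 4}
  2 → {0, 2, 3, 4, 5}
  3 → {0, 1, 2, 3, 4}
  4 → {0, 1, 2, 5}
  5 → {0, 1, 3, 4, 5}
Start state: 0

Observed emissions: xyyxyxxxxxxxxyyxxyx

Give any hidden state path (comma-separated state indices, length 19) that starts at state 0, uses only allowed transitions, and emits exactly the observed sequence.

0,2,3,0,5,1,1,1,1,0,0,0,0,5,4,0,0,5,0

  t0 'x' -> {0,1}, take 0 (start)
  t1 'y' -> {2,3,4,5}, take 2 (0->2 ok)
  t2 'y' -> {2,3,4,5}, take 3 (2->3 ok)
  t3 'x' -> {0,1}, take 0 (3->0 ok)
  t4 'y' -> {2,3,4,5}, take 5 (0->5 ok)
  t5 'x' -> {0,1}, take 1 (5->1 ok)
  t6 'x' -> {0,1}, take 1 (1->1 ok)
  t7 'x' -> {0,1}, take 1 (1->1 ok)
  t8 'x' -> {0,1}, take 1 (1->1 ok)
  t9 'x' -> {0,1}, take 0 (1->0 ok)
  t10 'x' -> {0,1}, take 0 (0->0 ok)
  t11 'x' -> {0,1}, take 0 (0->0 ok)
  t12 'x' -> {0,1}, take 0 (0->0 ok)
  t13 'y' -> {2,3,4,5}, take 5 (0->5 ok)
  t14 'y' -> {2,3,4,5}, take 4 (5->4 ok)
  t15 'x' -> {0,1}, take 0 (4->0 ok)
  t16 'x' -> {0,1}, take 0 (0->0 ok)
  t17 'y' -> {2,3,4,5}, take 5 (0->5 ok)
  t18 'x' -> {0,1}, take 0 (5->0 ok)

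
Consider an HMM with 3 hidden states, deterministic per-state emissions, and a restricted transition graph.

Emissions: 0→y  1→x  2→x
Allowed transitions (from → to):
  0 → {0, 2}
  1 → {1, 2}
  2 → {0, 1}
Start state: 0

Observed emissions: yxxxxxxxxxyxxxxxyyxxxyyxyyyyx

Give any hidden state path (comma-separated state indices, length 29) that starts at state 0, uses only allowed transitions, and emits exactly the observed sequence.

0,2,1,1,1,1,1,2,1,2,0,2,1,2,1,2,0,0,2,1,2,0,0,2,0,0,0,0,2

  [0] y  {0}  => 0  start
  [1] x  {1,2}  => 2  0->2 ok
  [2] x  {1,2}  => 1  2->1 ok
  [3] x  {1,2}  => 1  1->1 ok
  [4] x  {1,2}  => 1  1->1 ok
  [5] x  {1,2}  => 1  1->1 ok
  [6] x  {1,2}  => 1  1->1 ok
  [7] x  {1,2}  => 2  1->2 ok
  [8] x  {1,2}  => 1  2->1 ok
  [9] x  {1,2}  => 2  1->2 ok
  [10] y  {0}  => 0  2->0 ok
  [11] x  {1,2}  => 2  0->2 ok
  [12] x  {1,2}  => 1  2->1 ok
  [13] x  {1,2}  => 2  1->2 ok
  [14] x  {1,2}  => 1  2->1 ok
  [15] x  {1,2}  => 2  1->2 ok
  [16] y  {0}  => 0  2->0 ok
  [17] y  {0}  => 0  0->0 ok
  [18] x  {1,2}  => 2  0->2 ok
  [19] x  {1,2}  => 1  2->1 ok
  [20] x  {1,2}  => 2  1->2 ok
  [21] y  {0}  => 0  2->0 ok
  [22] y  {0}  => 0  0->0 ok
  [23] x  {1,2}  => 2  0->2 ok
  [24] y  {0}  => 0  2->0 ok
  [25] y  {0}  => 0  0->0 ok
  [26] y  {0}  => 0  0->0 ok
  [27] y  {0}  => 0  0->0 ok
  [28] x  {1,2}  => 2  0->2 ok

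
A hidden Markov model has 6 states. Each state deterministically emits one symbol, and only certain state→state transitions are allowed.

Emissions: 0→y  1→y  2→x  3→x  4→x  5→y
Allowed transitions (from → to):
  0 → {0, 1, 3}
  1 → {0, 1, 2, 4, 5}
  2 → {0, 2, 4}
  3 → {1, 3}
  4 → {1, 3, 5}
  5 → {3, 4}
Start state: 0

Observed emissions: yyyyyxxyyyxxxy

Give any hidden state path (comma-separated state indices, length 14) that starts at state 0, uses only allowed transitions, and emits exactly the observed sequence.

0,0,0,1,5,3,3,1,1,5,4,3,3,1

  0: obs=y cand={0,1,5} pick 0 [start]
  1: obs=y cand={0,1,5} pick 0 [0->0 ok]
  2: obs=y cand={0,1,5} pick 0 [0->0 ok]
  3: obs=y cand={0,1,5} pick 1 [0->1 ok]
  4: obs=y cand={0,1,5} pick 5 [1->5 ok]
  5: obs=x cand={2,3,4} pick 3 [5->3 ok]
  6: obs=x cand={2,3,4} pick 3 [3->3 ok]
  7: obs=y cand={0,1,5} pick 1 [3->1 ok]
  8: obs=y cand={0,1,5} pick 1 [1->1 ok]
  9: obs=y cand={0,1,5} pick 5 [1->5 ok]
  10: obs=x cand={2,3,4} pick 4 [5->4 ok]
  11: obs=x cand={2,3,4} pick 3 [4->3 ok]
  12: obs=x cand={2,3,4} pick 3 [3->3 ok]
  13: obs=y cand={0,1,5} pick 1 [3->1 ok]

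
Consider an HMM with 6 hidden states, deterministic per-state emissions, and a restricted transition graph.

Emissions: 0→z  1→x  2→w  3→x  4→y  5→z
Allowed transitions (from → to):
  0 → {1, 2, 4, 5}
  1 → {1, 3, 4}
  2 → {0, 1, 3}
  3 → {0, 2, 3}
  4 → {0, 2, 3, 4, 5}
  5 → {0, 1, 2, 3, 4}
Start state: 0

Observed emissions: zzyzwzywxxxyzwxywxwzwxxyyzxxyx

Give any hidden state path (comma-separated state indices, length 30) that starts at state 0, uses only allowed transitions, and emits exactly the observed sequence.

0,5,4,5,2,0,4,2,1,1,1,4,0,2,1,4,2,3,2,0,2,1,1,4,4,0,1,1,4,3

  0: obs=z cand={0,5} pick 0 [start]
  1: obs=z cand={0,5} pick 5 [0->5 ok]
  2: obs=y cand={4} pick 4 [5->4 ok]
  3: obs=z cand={0,5} pick 5 [4->5 ok]
  4: obs=w cand={2} pick 2 [5->2 ok]
  5: obs=z cand={0,5} pick 0 [2->0 ok]
  6: obs=y cand={4} pick 4 [0->4 ok]
  7: obs=w cand={2} pick 2 [4->2 ok]
  8: obs=x cand={1,3} pick 1 [2->1 ok]
  9: obs=x cand={1,3} pick 1 [1->1 ok]
  10: obs=x cand={1,3} pick 1 [1->1 ok]
  11: obs=y cand={4} pick 4 [1->4 ok]
  12: obs=z cand={0,5} pick 0 [4->0 ok]
  13: obs=w cand={2} pick 2 [0->2 ok]
  14: obs=x cand={1,3} pick 1 [2->1 ok]
  15: obs=y cand={4} pick 4 [1->4 ok]
  16: obs=w cand={2} pick 2 [4->2 ok]
  17: obs=x cand={1,3} pick 3 [2->3 ok]
  18: obs=w cand={2} pick 2 [3->2 ok]
  19: obs=z cand={0,5} pick 0 [2->0 ok]
  20: obs=w cand={2} pick 2 [0->2 ok]
  21: obs=x cand={1,3} pick 1 [2->1 ok]
  22: obs=x cand={1,3} pick 1 [1->1 ok]
  23: obs=y cand={4} pick 4 [1->4 ok]
  24: obs=y cand={4} pick 4 [4->4 ok]
  25: obs=z cand={0,5} pick 0 [4->0 ok]
  26: obs=x cand={1,3} pick 1 [0->1 ok]
  27: obs=x cand={1,3} pick 1 [1->1 ok]
  28: obs=y cand={4} pick 4 [1->4 ok]
  29: obs=x cand={1,3} pick 3 [4->3 ok]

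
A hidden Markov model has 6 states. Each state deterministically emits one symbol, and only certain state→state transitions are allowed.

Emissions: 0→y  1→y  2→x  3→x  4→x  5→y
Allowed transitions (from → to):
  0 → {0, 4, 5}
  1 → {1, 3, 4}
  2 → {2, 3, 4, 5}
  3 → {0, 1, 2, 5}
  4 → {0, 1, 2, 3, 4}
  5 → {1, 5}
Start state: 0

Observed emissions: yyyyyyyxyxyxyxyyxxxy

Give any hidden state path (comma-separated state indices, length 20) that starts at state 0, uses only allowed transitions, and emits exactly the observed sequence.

0,5,5,5,5,1,1,4,0,4,0,4,1,3,0,0,4,2,4,0

  t0 'y' -> {0,1,5}, take 0 (start)
  t1 'y' -> {0,1,5}, take 5 (0->5 ok)
  t2 'y' -> {0,1,5}, take 5 (5->5 ok)
  t3 'y' -> {0,1,5}, take 5 (5->5 ok)
  t4 'y' -> {0,1,5}, take 5 (5->5 ok)
  t5 'y' -> {0,1,5}, take 1 (5->1 ok)
  t6 'y' -> {0,1,5}, take 1 (1->1 ok)
  t7 'x' -> {2,3,4}, take 4 (1->4 ok)
  t8 'y' -> {0,1,5}, take 0 (4->0 ok)
  t9 'x' -> {2,3,4}, take 4 (0->4 ok)
  t10 'y' -> {0,1,5}, take 0 (4->0 ok)
  t11 'x' -> {2,3,4}, take 4 (0->4 ok)
  t12 'y' -> {0,1,5}, take 1 (4->1 ok)
  t13 'x' -> {2,3,4}, take 3 (1->3 ok)
  t14 'y' -> {0,1,5}, take 0 (3->0 ok)
  t15 'y' -> {0,1,5}, take 0 (0->0 ok)
  t16 'x' -> {2,3,4}, take 4 (0->4 ok)
  t17 'x' -> {2,3,4}, take 2 (4->2 ok)
  t18 'x' -> {2,3,4}, take 4 (2->4 ok)
  t19 'y' -> {0,1,5}, take 0 (4->0 ok)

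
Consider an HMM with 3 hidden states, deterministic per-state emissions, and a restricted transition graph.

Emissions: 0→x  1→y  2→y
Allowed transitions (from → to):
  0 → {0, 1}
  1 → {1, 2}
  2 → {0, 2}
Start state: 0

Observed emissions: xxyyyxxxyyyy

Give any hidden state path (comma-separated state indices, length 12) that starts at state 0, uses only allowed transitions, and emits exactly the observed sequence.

  pos 0: x in {0}, choose 0; start
  pos 1: x in {0}, choose 0; 0->0 ok
  pos 2: y in {1,2}, choose 1; 0->1 ok
  pos 3: y in {1,2}, choose 2; 1->2 ok
  pos 4: y in {1,2}, choose 2; 2->2 ok
  pos 5: x in {0}, choose 0; 2->0 ok
  pos 6: x in {0}, choose 0; 0->0 ok
  pos 7: x in {0}, choose 0; 0->0 ok
  pos 8: y in {1,2}, choose 1; 0->1 ok
  pos 9: y in {1,2}, choose 1; 1->1 ok
  pos 10: y in {1,2}, choose 1; 1->1 ok
  pos 11: y in {1,2}, choose 2; 1->2 ok

0,0,1,2,2,0,0,0,1,1,1,2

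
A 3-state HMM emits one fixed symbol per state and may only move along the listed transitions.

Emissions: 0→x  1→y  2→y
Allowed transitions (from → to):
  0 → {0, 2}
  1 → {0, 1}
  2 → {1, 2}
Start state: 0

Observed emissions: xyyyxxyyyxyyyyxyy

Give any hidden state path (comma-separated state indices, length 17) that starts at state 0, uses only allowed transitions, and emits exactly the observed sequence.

  pos 0: x in {0}, choose 0; start
  pos 1: y in {1,2}, choose 2; 0->2 ok
  pos 2: y in {1,2}, choose 1; 2->1 ok
  pos 3: y in {1,2}, choose 1; 1->1 ok
  pos 4: x in {0}, choose 0; 1->0 ok
  pos 5: x in {0}, choose 0; 0->0 ok
  pos 6: y in {1,2}, choose 2; 0->2 ok
  pos 7: y in {1,2}, choose 2; 2->2 ok
  pos 8: y in {1,2}, choose 1; 2->1 ok
  pos 9: x in {0}, choose 0; 1->0 ok
  pos 10: y in {1,2}, choose 2; 0->2 ok
  pos 11: y in {1,2}, choose 2; 2->2 ok
  pos 12: y in {1,2}, choose 1; 2->1 ok
  pos 13: y in {1,2}, choose 1; 1->1 ok
  pos 14: x in {0}, choose 0; 1->0 ok
  pos 15: y in {1,2}, choose 2; 0->2 ok
  pos 16: y in {1,2}, choose 2; 2->2 ok

0,2,1,1,0,0,2,2,1,0,2,2,1,1,0,2,2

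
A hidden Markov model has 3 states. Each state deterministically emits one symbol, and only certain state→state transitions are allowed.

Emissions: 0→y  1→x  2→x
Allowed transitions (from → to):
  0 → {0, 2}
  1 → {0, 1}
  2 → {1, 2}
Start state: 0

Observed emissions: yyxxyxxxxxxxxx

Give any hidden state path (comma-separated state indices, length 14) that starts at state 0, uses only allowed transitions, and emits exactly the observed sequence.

0,0,2,1,0,2,2,2,1,1,1,1,1,1

  0: obs=y cand={0} pick 0 [start]
  1: obs=y cand={0} pick 0 [0->0 ok]
  2: obs=x cand={1,2} pick 2 [0->2 ok]
  3: obs=x cand={1,2} pick 1 [2->1 ok]
  4: obs=y cand={0} pick 0 [1->0 ok]
  5: obs=x cand={1,2} pick 2 [0->2 ok]
  6: obs=x cand={1,2} pick 2 [2->2 ok]
  7: obs=x cand={1,2} pick 2 [2->2 ok]
  8: obs=x cand={1,2} pick 1 [2->1 ok]
  9: obs=x cand={1,2} pick 1 [1->1 ok]
  10: obs=x cand={1,2} pick 1 [1->1 ok]
  11: obs=x cand={1,2} pick 1 [1->1 ok]
  12: obs=x cand={1,2} pick 1 [1->1 ok]
  13: obs=x cand={1,2} pick 1 [1->1 ok]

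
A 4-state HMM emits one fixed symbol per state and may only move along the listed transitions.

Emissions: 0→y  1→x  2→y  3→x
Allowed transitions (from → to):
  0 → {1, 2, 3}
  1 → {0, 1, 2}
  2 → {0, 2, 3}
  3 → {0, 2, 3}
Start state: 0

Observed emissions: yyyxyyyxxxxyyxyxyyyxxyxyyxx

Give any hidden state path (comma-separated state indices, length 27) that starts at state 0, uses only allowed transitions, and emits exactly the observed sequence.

0,2,2,3,0,2,2,3,3,3,3,0,2,3,0,1,2,2,2,3,3,0,1,2,0,1,1

  0: obs=y cand={0,2} pick 0 [start]
  1: obs=y cand={0,2} pick 2 [0->2 ok]
  2: obs=y cand={0,2} pick 2 [2->2 ok]
  3: obs=x cand={1,3} pick 3 [2->3 ok]
  4: obs=y cand={0,2} pick 0 [3->0 ok]
  5: obs=y cand={0,2} pick 2 [0->2 ok]
  6: obs=y cand={0,2} pick 2 [2->2 ok]
  7: obs=x cand={1,3} pick 3 [2->3 ok]
  8: obs=x cand={1,3} pick 3 [3->3 ok]
  9: obs=x cand={1,3} pick 3 [3->3 ok]
  10: obs=x cand={1,3} pick 3 [3->3 ok]
  11: obs=y cand={0,2} pick 0 [3->0 ok]
  12: obs=y cand={0,2} pick 2 [0->2 ok]
  13: obs=x cand={1,3} pick 3 [2->3 ok]
  14: obs=y cand={0,2} pick 0 [3->0 ok]
  15: obs=x cand={1,3} pick 1 [0->1 ok]
  16: obs=y cand={0,2} pick 2 [1->2 ok]
  17: obs=y cand={0,2} pick 2 [2->2 ok]
  18: obs=y cand={0,2} pick 2 [2->2 ok]
  19: obs=x cand={1,3} pick 3 [2->3 ok]
  20: obs=x cand={1,3} pick 3 [3->3 ok]
  21: obs=y cand={0,2} pick 0 [3->0 ok]
  22: obs=x cand={1,3} pick 1 [0->1 ok]
  23: obs=y cand={0,2} pick 2 [1->2 ok]
  24: obs=y cand={0,2} pick 0 [2->0 ok]
  25: obs=x cand={1,3} pick 1 [0->1 ok]
  26: obs=x cand={1,3} pick 1 [1->1 ok]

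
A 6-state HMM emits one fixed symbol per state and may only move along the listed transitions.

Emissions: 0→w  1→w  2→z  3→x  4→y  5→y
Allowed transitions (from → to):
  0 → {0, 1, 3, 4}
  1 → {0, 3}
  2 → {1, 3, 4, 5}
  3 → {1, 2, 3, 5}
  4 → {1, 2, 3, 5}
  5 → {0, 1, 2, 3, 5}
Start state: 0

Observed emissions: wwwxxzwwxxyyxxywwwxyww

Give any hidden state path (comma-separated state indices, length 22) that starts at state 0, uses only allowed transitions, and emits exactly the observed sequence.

  [0] w  {0,1}  => 0  start
  [1] w  {0,1}  => 0  0->0 ok
  [2] w  {0,1}  => 1  0->1 ok
  [3] x  {3}  => 3  1->3 ok
  [4] x  {3}  => 3  3->3 ok
  [5] z  {2}  => 2  3->2 ok
  [6] w  {0,1}  => 1  2->1 ok
  [7] w  {0,1}  => 0  1->0 ok
  [8] x  {3}  => 3  0->3 ok
  [9] x  {3}  => 3  3->3 ok
  [10] y  {4,5}  => 5  3->5 ok
  [11] y  {4,5}  => 5  5->5 ok
  [12] x  {3}  => 3  5->3 ok
  [13] x  {3}  => 3  3->3 ok
  [14] y  {4,5}  => 5  3->5 ok
  [15] w  {0,1}  => 0  5->0 ok
  [16] w  {0,1}  => 0  0->0 ok
  [17] w  {0,1}  => 1  0->1 ok
  [18] x  {3}  => 3  1->3 ok
  [19] y  {4,5}  => 5  3->5 ok
  [20] w  {0,1}  => 0  5->0 ok
  [21] w  {0,1}  => 0  0->0 ok

0,0,1,3,3,2,1,0,3,3,5,5,3,3,5,0,0,1,3,5,0,0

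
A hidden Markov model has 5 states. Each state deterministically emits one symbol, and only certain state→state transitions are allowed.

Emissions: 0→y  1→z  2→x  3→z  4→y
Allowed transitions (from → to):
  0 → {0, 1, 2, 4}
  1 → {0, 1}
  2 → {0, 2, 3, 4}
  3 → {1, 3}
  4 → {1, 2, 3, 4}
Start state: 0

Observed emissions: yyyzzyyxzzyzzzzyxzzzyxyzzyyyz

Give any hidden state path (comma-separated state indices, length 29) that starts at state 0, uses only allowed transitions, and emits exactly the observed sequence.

  pos 0: y in {0,4}, choose 0; start
  pos 1: y in {0,4}, choose 0; 0->0 ok
  pos 2: y in {0,4}, choose 0; 0->0 ok
  pos 3: z in {1,3}, choose 1; 0->1 ok
  pos 4: z in {1,3}, choose 1; 1->1 ok
  pos 5: y in {0,4}, choose 0; 1->0 ok
  pos 6: y in {0,4}, choose 4; 0->4 ok
  pos 7: x in {2}, choose 2; 4->2 ok
  pos 8: z in {1,3}, choose 3; 2->3 ok
  pos 9: z in {1,3}, choose 1; 3->1 ok
  pos 10: y in {0,4}, choose 0; 1->0 ok
  pos 11: z in {1,3}, choose 1; 0->1 ok
  pos 12: z in {1,3}, choose 1; 1->1 ok
  pos 13: z in {1,3}, choose 1; 1->1 ok
  pos 14: z in {1,3}, choose 1; 1->1 ok
  pos 15: y in {0,4}, choose 0; 1->0 ok
  pos 16: x in {2}, choose 2; 0->2 ok
  pos 17: z in {1,3}, choose 3; 2->3 ok
  pos 18: z in {1,3}, choose 1; 3->1 ok
  pos 19: z in {1,3}, choose 1; 1->1 ok
  pos 20: y in {0,4}, choose 0; 1->0 ok
  pos 21: x in {2}, choose 2; 0->2 ok
  pos 22: y in {0,4}, choose 4; 2->4 ok
  pos 23: z in {1,3}, choose 1; 4->1 ok
  pos 24: z in {1,3}, choose 1; 1->1 ok
  pos 25: y in {0,4}, choose 0; 1->0 ok
  pos 26: y in {0,4}, choose 0; 0->0 ok
  pos 27: y in {0,4}, choose 0; 0->0 ok
  pos 28: z in {1,3}, choose 1; 0->1 ok

0,0,0,1,1,0,4,2,3,1,0,1,1,1,1,0,2,3,1,1,0,2,4,1,1,0,0,0,1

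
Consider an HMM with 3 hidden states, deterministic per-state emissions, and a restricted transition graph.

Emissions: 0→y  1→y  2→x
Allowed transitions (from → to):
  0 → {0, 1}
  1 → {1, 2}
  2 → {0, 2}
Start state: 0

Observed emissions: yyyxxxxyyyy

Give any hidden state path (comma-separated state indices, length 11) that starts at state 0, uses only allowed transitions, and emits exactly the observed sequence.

  t0 'y' -> {0,1}, take 0 (start)
  t1 'y' -> {0,1}, take 0 (0->0 ok)
  t2 'y' -> {0,1}, take 1 (0->1 ok)
  t3 'x' -> {2}, take 2 (1->2 ok)
  t4 'x' -> {2}, take 2 (2->2 ok)
  t5 'x' -> {2}, take 2 (2->2 ok)
  t6 'x' -> {2}, take 2 (2->2 ok)
  t7 'y' -> {0,1}, take 0 (2->0 ok)
  t8 'y' -> {0,1}, take 0 (0->0 ok)
  t9 'y' -> {0,1}, take 0 (0->0 ok)
  t10 'y' -> {0,1}, take 1 (0->1 ok)

0,0,1,2,2,2,2,0,0,0,1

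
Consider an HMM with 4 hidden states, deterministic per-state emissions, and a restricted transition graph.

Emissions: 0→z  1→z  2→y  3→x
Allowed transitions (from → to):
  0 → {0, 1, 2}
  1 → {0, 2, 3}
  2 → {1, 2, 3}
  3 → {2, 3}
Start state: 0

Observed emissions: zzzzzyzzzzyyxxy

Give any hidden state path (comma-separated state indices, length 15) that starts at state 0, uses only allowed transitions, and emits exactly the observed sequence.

0,0,1,0,0,2,1,0,0,0,2,2,3,3,2

  t0 'z' -> {0,1}, take 0 (start)
  t1 'z' -> {0,1}, take 0 (0->0 ok)
  t2 'z' -> {0,1}, take 1 (0->1 ok)
  t3 'z' -> {0,1}, take 0 (1->0 ok)
  t4 'z' -> {0,1}, take 0 (0->0 ok)
  t5 'y' -> {2}, take 2 (0->2 ok)
  t6 'z' -> {0,1}, take 1 (2->1 ok)
  t7 'z' -> {0,1}, take 0 (1->0 ok)
  t8 'z' -> {0,1}, take 0 (0->0 ok)
  t9 'z' -> {0,1}, take 0 (0->0 ok)
  t10 'y' -> {2}, take 2 (0->2 ok)
  t11 'y' -> {2}, take 2 (2->2 ok)
  t12 'x' -> {3}, take 3 (2->3 ok)
  t13 'x' -> {3}, take 3 (3->3 ok)
  t14 'y' -> {2}, take 2 (3->2 ok)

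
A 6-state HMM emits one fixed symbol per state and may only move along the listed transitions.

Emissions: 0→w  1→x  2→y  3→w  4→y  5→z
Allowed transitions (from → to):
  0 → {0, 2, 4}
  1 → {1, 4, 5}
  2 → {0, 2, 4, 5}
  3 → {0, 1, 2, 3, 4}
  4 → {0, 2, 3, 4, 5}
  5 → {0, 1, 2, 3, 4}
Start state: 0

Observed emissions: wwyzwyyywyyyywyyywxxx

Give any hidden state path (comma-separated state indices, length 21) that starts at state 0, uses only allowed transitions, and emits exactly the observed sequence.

0,0,2,5,3,2,4,2,0,2,4,2,4,3,2,2,4,3,1,1,1

  t0 'w' -> {0,3}, take 0 (start)
  t1 'w' -> {0,3}, take 0 (0->0 ok)
  t2 'y' -> {2,4}, take 2 (0->2 ok)
  t3 'z' -> {5}, take 5 (2->5 ok)
  t4 'w' -> {0,3}, take 3 (5->3 ok)
  t5 'y' -> {2,4}, take 2 (3->2 ok)
  t6 'y' -> {2,4}, take 4 (2->4 ok)
  t7 'y' -> {2,4}, take 2 (4->2 ok)
  t8 'w' -> {0,3}, take 0 (2->0 ok)
  t9 'y' -> {2,4}, take 2 (0->2 ok)
  t10 'y' -> {2,4}, take 4 (2->4 ok)
  t11 'y' -> {2,4}, take 2 (4->2 ok)
  t12 'y' -> {2,4}, take 4 (2->4 ok)
  t13 'w' -> {0,3}, take 3 (4->3 ok)
  t14 'y' -> {2,4}, take 2 (3->2 ok)
  t15 'y' -> {2,4}, take 2 (2->2 ok)
  t16 'y' -> {2,4}, take 4 (2->4 ok)
  t17 'w' -> {0,3}, take 3 (4->3 ok)
  t18 'x' -> {1}, take 1 (3->1 ok)
  t19 'x' -> {1}, take 1 (1->1 ok)
  t20 'x' -> {1}, take 1 (1->1 ok)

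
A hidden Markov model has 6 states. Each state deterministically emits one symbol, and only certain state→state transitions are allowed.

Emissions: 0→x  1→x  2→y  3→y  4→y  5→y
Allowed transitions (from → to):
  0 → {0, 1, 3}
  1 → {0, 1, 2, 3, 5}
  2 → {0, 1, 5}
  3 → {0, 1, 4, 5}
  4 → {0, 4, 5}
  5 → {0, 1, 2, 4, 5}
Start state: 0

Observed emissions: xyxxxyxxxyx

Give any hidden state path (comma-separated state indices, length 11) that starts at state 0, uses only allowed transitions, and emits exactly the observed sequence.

  t0 'x' -> {0,1}, take 0 (start)
  t1 'y' -> {2,3,4,5}, take 3 (0->3 ok)
  t2 'x' -> {0,1}, take 0 (3->0 ok)
  t3 'x' -> {0,1}, take 1 (0->1 ok)
  t4 'x' -> {0,1}, take 1 (1->1 ok)
  t5 'y' -> {2,3,4,5}, take 2 (1->2 ok)
  t6 'x' -> {0,1}, take 0 (2->0 ok)
  t7 'x' -> {0,1}, take 1 (0->1 ok)
  t8 'x' -> {0,1}, take 1 (1->1 ok)
  t9 'y' -> {2,3,4,5}, take 2 (1->2 ok)
  t10 'x' -> {0,1}, take 0 (2->0 ok)

0,3,0,1,1,2,0,1,1,2,0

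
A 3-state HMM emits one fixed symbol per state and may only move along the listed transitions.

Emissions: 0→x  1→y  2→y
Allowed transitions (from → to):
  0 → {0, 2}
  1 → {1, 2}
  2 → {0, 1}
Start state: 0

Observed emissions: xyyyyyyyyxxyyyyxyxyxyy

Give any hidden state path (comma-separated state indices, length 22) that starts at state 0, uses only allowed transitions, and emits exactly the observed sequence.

  pos 0: x in {0}, choose 0; start
  pos 1: y in {1,2}, choose 2; 0->2 ok
  pos 2: y in {1,2}, choose 1; 2->1 ok
  pos 3: y in {1,2}, choose 1; 1->1 ok
  pos 4: y in {1,2}, choose 1; 1->1 ok
  pos 5: y in {1,2}, choose 1; 1->1 ok
  pos 6: y in {1,2}, choose 1; 1->1 ok
  pos 7: y in {1,2}, choose 1; 1->1 ok
  pos 8: y in {1,2}, choose 2; 1->2 ok
  pos 9: x in {0}, choose 0; 2->0 ok
  pos 10: x in {0}, choose 0; 0->0 ok
  pos 11: y in {1,2}, choose 2; 0->2 ok
  pos 12: y in {1,2}, choose 1; 2->1 ok
  pos 13: y in {1,2}, choose 1; 1->1 ok
  pos 14: y in {1,2}, choose 2; 1->2 ok
  pos 15: x in {0}, choose 0; 2->0 ok
  pos 16: y in {1,2}, choose 2; 0->2 ok
  pos 17: x in {0}, choose 0; 2->0 ok
  pos 18: y in {1,2}, choose 2; 0->2 ok
  pos 19: x in {0}, choose 0; 2->0 ok
  pos 20: y in {1,2}, choose 2; 0->2 ok
  pos 21: y in {1,2}, choose 1; 2->1 ok

0,2,1,1,1,1,1,1,2,0,0,2,1,1,2,0,2,0,2,0,2,1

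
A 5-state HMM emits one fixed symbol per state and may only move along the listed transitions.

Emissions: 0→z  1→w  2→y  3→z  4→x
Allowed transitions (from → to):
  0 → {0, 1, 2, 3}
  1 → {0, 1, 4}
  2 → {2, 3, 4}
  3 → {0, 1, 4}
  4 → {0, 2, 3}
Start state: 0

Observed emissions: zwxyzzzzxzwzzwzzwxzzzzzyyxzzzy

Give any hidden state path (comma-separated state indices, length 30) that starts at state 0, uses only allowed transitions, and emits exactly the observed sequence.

0,1,4,2,3,0,0,3,4,0,1,0,0,1,0,0,1,4,0,3,0,0,0,2,2,4,3,0,0,2

  pos 0: z in {0,3}, choose 0; start
  pos 1: w in {1}, choose 1; 0->1 ok
  pos 2: x in {4}, choose 4; 1->4 ok
  pos 3: y in {2}, choose 2; 4->2 ok
  pos 4: z in {0,3}, choose 3; 2->3 ok
  pos 5: z in {0,3}, choose 0; 3->0 ok
  pos 6: z in {0,3}, choose 0; 0->0 ok
  pos 7: z in {0,3}, choose 3; 0->3 ok
  pos 8: x in {4}, choose 4; 3->4 ok
  pos 9: z in {0,3}, choose 0; 4->0 ok
  pos 10: w in {1}, choose 1; 0->1 ok
  pos 11: z in {0,3}, choose 0; 1->0 ok
  pos 12: z in {0,3}, choose 0; 0->0 ok
  pos 13: w in {1}, choose 1; 0->1 ok
  pos 14: z in {0,3}, choose 0; 1->0 ok
  pos 15: z in {0,3}, choose 0; 0->0 ok
  pos 16: w in {1}, choose 1; 0->1 ok
  pos 17: x in {4}, choose 4; 1->4 ok
  pos 18: z in {0,3}, choose 0; 4->0 ok
  pos 19: z in {0,3}, choose 3; 0->3 ok
  pos 20: z in {0,3}, choose 0; 3->0 ok
  pos 21: z in {0,3}, choose 0; 0->0 ok
  pos 22: z in {0,3}, choose 0; 0->0 ok
  pos 23: y in {2}, choose 2; 0->2 ok
  pos 24: y in {2}, choose 2; 2->2 ok
  pos 25: x in {4}, choose 4; 2->4 ok
  pos 26: z in {0,3}, choose 3; 4->3 ok
  pos 27: z in {0,3}, choose 0; 3->0 ok
  pos 28: z in {0,3}, choose 0; 0->0 ok
  pos 29: y in {2}, choose 2; 0->2 ok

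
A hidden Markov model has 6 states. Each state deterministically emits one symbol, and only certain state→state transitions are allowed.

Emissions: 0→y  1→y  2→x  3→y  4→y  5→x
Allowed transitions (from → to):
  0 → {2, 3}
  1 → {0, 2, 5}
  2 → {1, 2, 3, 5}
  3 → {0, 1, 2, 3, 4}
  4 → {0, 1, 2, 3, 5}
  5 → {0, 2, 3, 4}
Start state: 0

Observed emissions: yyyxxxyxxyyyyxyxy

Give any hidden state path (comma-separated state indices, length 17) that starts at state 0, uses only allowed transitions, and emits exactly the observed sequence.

0,3,3,2,2,5,3,2,5,3,0,3,4,2,1,5,0

  0: obs=y cand={0,1,3,4} pick 0 [start]
  1: obs=y cand={0,1,3,4} pick 3 [0->3 ok]
  2: obs=y cand={0,1,3,4} pick 3 [3->3 ok]
  3: obs=x cand={2,5} pick 2 [3->2 ok]
  4: obs=x cand={2,5} pick 2 [2->2 ok]
  5: obs=x cand={2,5} pick 5 [2->5 ok]
  6: obs=y cand={0,1,3,4} pick 3 [5->3 ok]
  7: obs=x cand={2,5} pick 2 [3->2 ok]
  8: obs=x cand={2,5} pick 5 [2->5 ok]
  9: obs=y cand={0,1,3,4} pick 3 [5->3 ok]
  10: obs=y cand={0,1,3,4} pick 0 [3->0 ok]
  11: obs=y cand={0,1,3,4} pick 3 [0->3 ok]
  12: obs=y cand={0,1,3,4} pick 4 [3->4 ok]
  13: obs=x cand={2,5} pick 2 [4->2 ok]
  14: obs=y cand={0,1,3,4} pick 1 [2->1 ok]
  15: obs=x cand={2,5} pick 5 [1->5 ok]
  16: obs=y cand={0,1,3,4} pick 0 [5->0 ok]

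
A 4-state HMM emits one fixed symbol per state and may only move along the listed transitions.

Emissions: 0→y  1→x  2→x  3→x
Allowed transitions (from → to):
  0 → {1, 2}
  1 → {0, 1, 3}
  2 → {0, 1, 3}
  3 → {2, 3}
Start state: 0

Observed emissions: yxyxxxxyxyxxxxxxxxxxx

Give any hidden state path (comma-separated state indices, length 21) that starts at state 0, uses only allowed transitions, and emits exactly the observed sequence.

  pos 0: y in {0}, choose 0; start
  pos 1: x in {1,2,3}, choose 2; 0->2 ok
  pos 2: y in {0}, choose 0; 2->0 ok
  pos 3: x in {1,2,3}, choose 2; 0->2 ok
  pos 4: x in {1,2,3}, choose 3; 2->3 ok
  pos 5: x in {1,2,3}, choose 3; 3->3 ok
  pos 6: x in {1,2,3}, choose 2; 3->2 ok
  pos 7: y in {0}, choose 0; 2->0 ok
  pos 8: x in {1,2,3}, choose 1; 0->1 ok
  pos 9: y in {0}, choose 0; 1->0 ok
  pos 10: x in {1,2,3}, choose 2; 0->2 ok
  pos 11: x in {1,2,3}, choose 3; 2->3 ok
  pos 12: x in {1,2,3}, choose 3; 3->3 ok
  pos 13: x in {1,2,3}, choose 3; 3->3 ok
  pos 14: x in {1,2,3}, choose 3; 3->3 ok
  pos 15: x in {1,2,3}, choose 3; 3->3 ok
  pos 16: x in {1,2,3}, choose 3; 3->3 ok
  pos 17: x in {1,2,3}, choose 3; 3->3 ok
  pos 18: x in {1,2,3}, choose 2; 3->2 ok
  pos 19: x in {1,2,3}, choose 1; 2->1 ok
  pos 20: x in {1,2,3}, choose 3; 1->3 ok

0,2,0,2,3,3,2,0,1,0,2,3,3,3,3,3,3,3,2,1,3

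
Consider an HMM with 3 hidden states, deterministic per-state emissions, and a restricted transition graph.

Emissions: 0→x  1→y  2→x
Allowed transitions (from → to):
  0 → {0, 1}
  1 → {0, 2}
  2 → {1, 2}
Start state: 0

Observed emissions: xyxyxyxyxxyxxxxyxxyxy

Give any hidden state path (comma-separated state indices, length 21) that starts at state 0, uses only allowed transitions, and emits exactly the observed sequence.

0,1,0,1,0,1,2,1,2,2,1,0,0,0,0,1,2,2,1,2,1

  pos 0: x in {0,2}, choose 0; start
  pos 1: y in {1}, choose 1; 0->1 ok
  pos 2: x in {0,2}, choose 0; 1->0 ok
  pos 3: y in {1}, choose 1; 0->1 ok
  pos 4: x in {0,2}, choose 0; 1->0 ok
  pos 5: y in {1}, choose 1; 0->1 ok
  pos 6: x in {0,2}, choose 2; 1->2 ok
  pos 7: y in {1}, choose 1; 2->1 ok
  pos 8: x in {0,2}, choose 2; 1->2 ok
  pos 9: x in {0,2}, choose 2; 2->2 ok
  pos 10: y in {1}, choose 1; 2->1 ok
  pos 11: x in {0,2}, choose 0; 1->0 ok
  pos 12: x in {0,2}, choose 0; 0->0 ok
  pos 13: x in {0,2}, choose 0; 0->0 ok
  pos 14: x in {0,2}, choose 0; 0->0 ok
  pos 15: y in {1}, choose 1; 0->1 ok
  pos 16: x in {0,2}, choose 2; 1->2 ok
  pos 17: x in {0,2}, choose 2; 2->2 ok
  pos 18: y in {1}, choose 1; 2->1 ok
  pos 19: x in {0,2}, choose 2; 1->2 ok
  pos 20: y in {1}, choose 1; 2->1 ok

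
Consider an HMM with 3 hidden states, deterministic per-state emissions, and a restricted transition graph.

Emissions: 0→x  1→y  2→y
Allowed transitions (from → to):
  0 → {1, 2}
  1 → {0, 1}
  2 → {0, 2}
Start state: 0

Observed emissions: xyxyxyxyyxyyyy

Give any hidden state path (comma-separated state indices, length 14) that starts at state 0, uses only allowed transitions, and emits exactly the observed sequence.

  t0 'x' -> {0}, take 0 (start)
  t1 'y' -> {1,2}, take 2 (0->2 ok)
  t2 'x' -> {0}, take 0 (2->0 ok)
  t3 'y' -> {1,2}, take 1 (0->1 ok)
  t4 'x' -> {0}, take 0 (1->0 ok)
  t5 'y' -> {1,2}, take 1 (0->1 ok)
  t6 'x' -> {0}, take 0 (1->0 ok)
  t7 'y' -> {1,2}, take 2 (0->2 ok)
  t8 'y' -> {1,2}, take 2 (2->2 ok)
  t9 'x' -> {0}, take 0 (2->0 ok)
  t10 'y' -> {1,2}, take 1 (0->1 ok)
  t11 'y' -> {1,2}, take 1 (1->1 ok)
  t12 'y' -> {1,2}, take 1 (1->1 ok)
  t13 'y' -> {1,2}, take 1 (1->1 ok)

0,2,0,1,0,1,0,2,2,0,1,1,1,1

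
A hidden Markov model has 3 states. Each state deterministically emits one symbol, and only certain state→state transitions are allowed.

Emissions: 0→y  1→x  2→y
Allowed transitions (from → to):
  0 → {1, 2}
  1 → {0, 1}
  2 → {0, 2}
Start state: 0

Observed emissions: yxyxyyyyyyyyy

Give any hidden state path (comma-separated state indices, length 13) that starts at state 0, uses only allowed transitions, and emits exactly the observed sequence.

0,1,0,1,0,2,2,2,0,2,2,0,2

  0: obs=y cand={0,2} pick 0 [start]
  1: obs=x cand={1} pick 1 [0->1 ok]
  2: obs=y cand={0,2} pick 0 [1->0 ok]
  3: obs=x cand={1} pick 1 [0->1 ok]
  4: obs=y cand={0,2} pick 0 [1->0 ok]
  5: obs=y cand={0,2} pick 2 [0->2 ok]
  6: obs=y cand={0,2} pick 2 [2->2 ok]
  7: obs=y cand={0,2} pick 2 [2->2 ok]
  8: obs=y cand={0,2} pick 0 [2->0 ok]
  9: obs=y cand={0,2} pick 2 [0->2 ok]
  10: obs=y cand={0,2} pick 2 [2->2 ok]
  11: obs=y cand={0,2} pick 0 [2->0 ok]
  12: obs=y cand={0,2} pick 2 [0->2 ok]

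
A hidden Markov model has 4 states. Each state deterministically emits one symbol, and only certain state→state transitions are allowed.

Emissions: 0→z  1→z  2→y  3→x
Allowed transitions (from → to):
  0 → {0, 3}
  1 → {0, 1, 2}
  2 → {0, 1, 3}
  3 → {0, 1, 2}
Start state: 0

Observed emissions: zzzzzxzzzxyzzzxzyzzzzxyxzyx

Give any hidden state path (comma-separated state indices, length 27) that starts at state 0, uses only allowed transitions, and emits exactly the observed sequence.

0,0,0,0,0,3,0,0,0,3,2,1,1,0,3,1,2,1,1,0,0,3,2,3,1,2,3

  pos 0: z in {0,1}, choose 0; start
  pos 1: z in {0,1}, choose 0; 0->0 ok
  pos 2: z in {0,1}, choose 0; 0->0 ok
  pos 3: z in {0,1}, choose 0; 0->0 ok
  pos 4: z in {0,1}, choose 0; 0->0 ok
  pos 5: x in {3}, choose 3; 0->3 ok
  pos 6: z in {0,1}, choose 0; 3->0 ok
  pos 7: z in {0,1}, choose 0; 0->0 ok
  pos 8: z in {0,1}, choose 0; 0->0 ok
  pos 9: x in {3}, choose 3; 0->3 ok
  pos 10: y in {2}, choose 2; 3->2 ok
  pos 11: z in {0,1}, choose 1; 2->1 ok
  pos 12: z in {0,1}, choose 1; 1->1 ok
  pos 13: z in {0,1}, choose 0; 1->0 ok
  pos 14: x in {3}, choose 3; 0->3 ok
  pos 15: z in {0,1}, choose 1; 3->1 ok
  pos 16: y in {2}, choose 2; 1->2 ok
  pos 17: z in {0,1}, choose 1; 2->1 ok
  pos 18: z in {0,1}, choose 1; 1->1 ok
  pos 19: z in {0,1}, choose 0; 1->0 ok
  pos 20: z in {0,1}, choose 0; 0->0 ok
  pos 21: x in {3}, choose 3; 0->3 ok
  pos 22: y in {2}, choose 2; 3->2 ok
  pos 23: x in {3}, choose 3; 2->3 ok
  pos 24: z in {0,1}, choose 1; 3->1 ok
  pos 25: y in {2}, choose 2; 1->2 ok
  pos 26: x in {3}, choose 3; 2->3 ok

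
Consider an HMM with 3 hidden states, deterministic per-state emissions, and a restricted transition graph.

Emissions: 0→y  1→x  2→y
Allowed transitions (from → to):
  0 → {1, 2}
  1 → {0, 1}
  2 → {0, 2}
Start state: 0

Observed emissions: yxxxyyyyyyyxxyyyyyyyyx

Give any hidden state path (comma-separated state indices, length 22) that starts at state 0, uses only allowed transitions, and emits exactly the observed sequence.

  0: obs=y cand={0,2} pick 0 [start]
  1: obs=x cand={1} pick 1 [0->1 ok]
  2: obs=x cand={1} pick 1 [1->1 ok]
  3: obs=x cand={1} pick 1 [1->1 ok]
  4: obs=y cand={0,2} pick 0 [1->0 ok]
  5: obs=y cand={0,2} pick 2 [0->2 ok]
  6: obs=y cand={0,2} pick 2 [2->2 ok]
  7: obs=y cand={0,2} pick 2 [2->2 ok]
  8: obs=y cand={0,2} pick 0 [2->0 ok]
  9: obs=y cand={0,2} pick 2 [0->2 ok]
  10: obs=y cand={0,2} pick 0 [2->0 ok]
  11: obs=x cand={1} pick 1 [0->1 ok]
  12: obs=x cand={1} pick 1 [1->1 ok]
  13: obs=y cand={0,2} pick 0 [1->0 ok]
  14: obs=y cand={0,2} pick 2 [0->2 ok]
  15: obs=y cand={0,2} pick 2 [2->2 ok]
  16: obs=y cand={0,2} pick 2 [2->2 ok]
  17: obs=y cand={0,2} pick 2 [2->2 ok]
  18: obs=y cand={0,2} pick 2 [2->2 ok]
  19: obs=y cand={0,2} pick 2 [2->2 ok]
  20: obs=y cand={0,2} pick 0 [2->0 ok]
  21: obs=x cand={1} pick 1 [0->1 ok]

0,1,1,1,0,2,2,2,0,2,0,1,1,0,2,2,2,2,2,2,0,1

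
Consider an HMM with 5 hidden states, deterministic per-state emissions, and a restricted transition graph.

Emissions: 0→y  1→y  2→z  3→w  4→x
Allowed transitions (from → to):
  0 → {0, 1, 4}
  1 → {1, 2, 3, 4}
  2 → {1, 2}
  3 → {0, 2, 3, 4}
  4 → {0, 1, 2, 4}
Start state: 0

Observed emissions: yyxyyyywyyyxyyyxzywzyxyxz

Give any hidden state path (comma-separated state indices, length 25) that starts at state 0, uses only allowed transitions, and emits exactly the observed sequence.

  pos 0: y in {0,1}, choose 0; start
  pos 1: y in {0,1}, choose 0; 0->0 ok
  pos 2: x in {4}, choose 4; 0->4 ok
  pos 3: y in {0,1}, choose 0; 4->0 ok
  pos 4: y in {0,1}, choose 0; 0->0 ok
  pos 5: y in {0,1}, choose 0; 0->0 ok
  pos 6: y in {0,1}, choose 1; 0->1 ok
  pos 7: w in {3}, choose 3; 1->3 ok
  pos 8: y in {0,1}, choose 0; 3->0 ok
  pos 9: y in {0,1}, choose 0; 0->0 ok
  pos 10: y in {0,1}, choose 0; 0->0 ok
  pos 11: x in {4}, choose 4; 0->4 ok
  pos 12: y in {0,1}, choose 0; 4->0 ok
  pos 13: y in {0,1}, choose 0; 0->0 ok
  pos 14: y in {0,1}, choose 0; 0->0 ok
  pos 15: x in {4}, choose 4; 0->4 ok
  pos 16: z in {2}, choose 2; 4->2 ok
  pos 17: y in {0,1}, choose 1; 2->1 ok
  pos 18: w in {3}, choose 3; 1->3 ok
  pos 19: z in {2}, choose 2; 3->2 ok
  pos 20: y in {0,1}, choose 1; 2->1 ok
  pos 21: x in {4}, choose 4; 1->4 ok
  pos 22: y in {0,1}, choose 0; 4->0 ok
  pos 23: x in {4}, choose 4; 0->4 ok
  pos 24: z in {2}, choose 2; 4->2 ok

0,0,4,0,0,0,1,3,0,0,0,4,0,0,0,4,2,1,3,2,1,4,0,4,2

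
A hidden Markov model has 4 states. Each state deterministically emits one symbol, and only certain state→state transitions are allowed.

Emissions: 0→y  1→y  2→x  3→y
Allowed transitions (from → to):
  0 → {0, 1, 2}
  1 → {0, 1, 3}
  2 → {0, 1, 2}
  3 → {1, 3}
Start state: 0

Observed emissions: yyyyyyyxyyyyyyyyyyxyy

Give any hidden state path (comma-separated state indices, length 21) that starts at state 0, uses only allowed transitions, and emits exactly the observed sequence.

0,1,0,0,1,1,0,2,1,1,1,1,0,1,3,3,1,0,2,1,0

  pos 0: y in {0,1,3}, choose 0; start
  pos 1: y in {0,1,3}, choose 1; 0->1 ok
  pos 2: y in {0,1,3}, choose 0; 1->0 ok
  pos 3: y in {0,1,3}, choose 0; 0->0 ok
  pos 4: y in {0,1,3}, choose 1; 0->1 ok
  pos 5: y in {0,1,3}, choose 1; 1->1 ok
  pos 6: y in {0,1,3}, choose 0; 1->0 ok
  pos 7: x in {2}, choose 2; 0->2 ok
  pos 8: y in {0,1,3}, choose 1; 2->1 ok
  pos 9: y in {0,1,3}, choose 1; 1->1 ok
  pos 10: y in {0,1,3}, choose 1; 1->1 ok
  pos 11: y in {0,1,3}, choose 1; 1->1 ok
  pos 12: y in {0,1,3}, choose 0; 1->0 ok
  pos 13: y in {0,1,3}, choose 1; 0->1 ok
  pos 14: y in {0,1,3}, choose 3; 1->3 ok
  pos 15: y in {0,1,3}, choose 3; 3->3 ok
  pos 16: y in {0,1,3}, choose 1; 3->1 ok
  pos 17: y in {0,1,3}, choose 0; 1->0 ok
  pos 18: x in {2}, choose 2; 0->2 ok
  pos 19: y in {0,1,3}, choose 1; 2->1 ok
  pos 20: y in {0,1,3}, choose 0; 1->0 ok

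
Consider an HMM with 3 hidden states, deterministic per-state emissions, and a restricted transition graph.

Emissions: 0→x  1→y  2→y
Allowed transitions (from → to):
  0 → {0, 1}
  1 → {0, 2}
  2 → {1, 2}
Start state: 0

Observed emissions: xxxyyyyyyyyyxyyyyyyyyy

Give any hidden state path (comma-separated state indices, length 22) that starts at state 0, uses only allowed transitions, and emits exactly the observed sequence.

  pos 0: x in {0}, choose 0; start
  pos 1: x in {0}, choose 0; 0->0 ok
  pos 2: x in {0}, choose 0; 0->0 ok
  pos 3: y in {1,2}, choose 1; 0->1 ok
  pos 4: y in {1,2}, choose 2; 1->2 ok
  pos 5: y in {1,2}, choose 2; 2->2 ok
  pos 6: y in {1,2}, choose 1; 2->1 ok
  pos 7: y in {1,2}, choose 2; 1->2 ok
  pos 8: y in {1,2}, choose 2; 2->2 ok
  pos 9: y in {1,2}, choose 1; 2->1 ok
  pos 10: y in {1,2}, choose 2; 1->2 ok
  pos 11: y in {1,2}, choose 1; 2->1 ok
  pos 12: x in {0}, choose 0; 1->0 ok
  pos 13: y in {1,2}, choose 1; 0->1 ok
  pos 14: y in {1,2}, choose 2; 1->2 ok
  pos 15: y in {1,2}, choose 1; 2->1 ok
  pos 16: y in {1,2}, choose 2; 1->2 ok
  pos 17: y in {1,2}, choose 2; 2->2 ok
  pos 18: y in {1,2}, choose 2; 2->2 ok
  pos 19: y in {1,2}, choose 2; 2->2 ok
  pos 20: y in {1,2}, choose 1; 2->1 ok
  pos 21: y in {1,2}, choose 2; 1->2 ok

0,0,0,1,2,2,1,2,2,1,2,1,0,1,2,1,2,2,2,2,1,2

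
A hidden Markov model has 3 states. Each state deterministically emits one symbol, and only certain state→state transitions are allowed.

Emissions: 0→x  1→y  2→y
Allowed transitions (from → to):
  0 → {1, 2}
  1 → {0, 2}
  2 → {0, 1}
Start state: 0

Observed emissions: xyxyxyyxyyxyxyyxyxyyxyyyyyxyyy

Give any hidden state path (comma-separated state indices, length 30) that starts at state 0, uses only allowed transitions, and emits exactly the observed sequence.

0,1,0,1,0,2,1,0,1,2,0,1,0,1,2,0,1,0,2,1,0,2,1,2,1,2,0,1,2,1

  0: obs=x cand={0} pick 0 [start]
  1: obs=y cand={1,2} pick 1 [0->1 ok]
  2: obs=x cand={0} pick 0 [1->0 ok]
  3: obs=y cand={1,2} pick 1 [0->1 ok]
  4: obs=x cand={0} pick 0 [1->0 ok]
  5: obs=y cand={1,2} pick 2 [0->2 ok]
  6: obs=y cand={1,2} pick 1 [2->1 ok]
  7: obs=x cand={0} pick 0 [1->0 ok]
  8: obs=y cand={1,2} pick 1 [0->1 ok]
  9: obs=y cand={1,2} pick 2 [1->2 ok]
  10: obs=x cand={0} pick 0 [2->0 ok]
  11: obs=y cand={1,2} pick 1 [0->1 ok]
  12: obs=x cand={0} pick 0 [1->0 ok]
  13: obs=y cand={1,2} pick 1 [0->1 ok]
  14: obs=y cand={1,2} pick 2 [1->2 ok]
  15: obs=x cand={0} pick 0 [2->0 ok]
  16: obs=y cand={1,2} pick 1 [0->1 ok]
  17: obs=x cand={0} pick 0 [1->0 ok]
  18: obs=y cand={1,2} pick 2 [0->2 ok]
  19: obs=y cand={1,2} pick 1 [2->1 ok]
  20: obs=x cand={0} pick 0 [1->0 ok]
  21: obs=y cand={1,2} pick 2 [0->2 ok]
  22: obs=y cand={1,2} pick 1 [2->1 ok]
  23: obs=y cand={1,2} pick 2 [1->2 ok]
  24: obs=y cand={1,2} pick 1 [2->1 ok]
  25: obs=y cand={1,2} pick 2 [1->2 ok]
  26: obs=x cand={0} pick 0 [2->0 ok]
  27: obs=y cand={1,2} pick 1 [0->1 ok]
  28: obs=y cand={1,2} pick 2 [1->2 ok]
  29: obs=y cand={1,2} pick 1 [2->1 ok]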